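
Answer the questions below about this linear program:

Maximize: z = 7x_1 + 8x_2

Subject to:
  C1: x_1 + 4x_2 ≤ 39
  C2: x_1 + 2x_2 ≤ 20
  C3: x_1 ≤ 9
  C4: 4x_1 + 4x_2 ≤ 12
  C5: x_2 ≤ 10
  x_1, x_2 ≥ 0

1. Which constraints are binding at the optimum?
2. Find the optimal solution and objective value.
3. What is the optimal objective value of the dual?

1. C4, x_1 ≥ 0
2. x_1 = 0, x_2 = 3, z = 24
3. 24 (by strong duality, equal to the primal optimum)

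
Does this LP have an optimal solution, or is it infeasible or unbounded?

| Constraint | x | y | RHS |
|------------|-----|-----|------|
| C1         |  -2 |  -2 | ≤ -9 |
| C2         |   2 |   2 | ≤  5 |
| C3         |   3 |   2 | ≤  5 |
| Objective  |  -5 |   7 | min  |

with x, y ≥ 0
C2 requires 2x + 2y ≤ 5, while C1 (-2x - 2y ≤ -9) is equivalent to 2x + 2y ≥ 9. Together they would need 9 ≤ 2x + 2y ≤ 5, which is impossible since 9 > 5. No point satisfies all constraints.

The feasible region is empty; the LP is infeasible.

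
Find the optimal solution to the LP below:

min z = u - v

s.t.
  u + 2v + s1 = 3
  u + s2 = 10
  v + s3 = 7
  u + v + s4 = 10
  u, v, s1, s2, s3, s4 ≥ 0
Each vertex is the intersection of two constraint boundaries that also satisfies all remaining constraints:
  u = 0 and v = 0 → (0, 0)
  u + 2v = 3 and v = 0 → (3, 0)
  u + 2v = 3 and u = 0 → (0, 1.5)

Evaluating z = u - v at each vertex:
  (0, 0): z = 0
  (3, 0): z = 3
  (0, 1.5): z = -1.5

The minimum is at (0, 1.5) with z = -1.5.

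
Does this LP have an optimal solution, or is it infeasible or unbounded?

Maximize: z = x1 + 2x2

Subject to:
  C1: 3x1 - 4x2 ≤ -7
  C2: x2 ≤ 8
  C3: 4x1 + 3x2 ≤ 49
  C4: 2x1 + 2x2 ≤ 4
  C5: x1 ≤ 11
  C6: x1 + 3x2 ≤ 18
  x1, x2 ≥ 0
The point (0, 2) satisfies every constraint, so the LP is feasible; the constraints give x1 ≤ 11 and x2 ≤ 8, which with x1, x2 ≥ 0 keep the feasible region inside a bounded box. A feasible, bounded LP attains a finite optimum at a vertex.

The LP has an optimal solution: (0, 2) with z = 4.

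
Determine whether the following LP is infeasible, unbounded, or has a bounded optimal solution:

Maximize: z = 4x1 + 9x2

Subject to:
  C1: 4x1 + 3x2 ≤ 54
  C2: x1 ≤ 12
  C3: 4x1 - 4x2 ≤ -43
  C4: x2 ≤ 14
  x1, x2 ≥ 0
The point (3, 14) satisfies every constraint, so the LP is feasible; the constraints give x1 ≤ 12 and x2 ≤ 14, which with x1, x2 ≥ 0 keep the feasible region inside a bounded box. A feasible, bounded LP attains a finite optimum at a vertex.

The LP has an optimal solution: (3, 14) with z = 138.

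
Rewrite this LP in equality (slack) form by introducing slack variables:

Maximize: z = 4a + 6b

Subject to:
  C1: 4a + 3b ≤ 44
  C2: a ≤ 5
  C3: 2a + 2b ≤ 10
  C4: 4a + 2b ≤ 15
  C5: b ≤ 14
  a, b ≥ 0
max z = 4a + 6b

s.t.
  4a + 3b + s1 = 44
  a + s2 = 5
  2a + 2b + s3 = 10
  4a + 2b + s4 = 15
  b + s5 = 14
  a, b, s1, s2, s3, s4, s5 ≥ 0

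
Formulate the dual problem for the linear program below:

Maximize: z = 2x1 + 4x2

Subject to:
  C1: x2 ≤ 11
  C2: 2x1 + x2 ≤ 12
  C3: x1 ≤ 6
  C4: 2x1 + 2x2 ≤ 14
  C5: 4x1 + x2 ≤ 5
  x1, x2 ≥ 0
Minimize: z = 11y1 + 12y2 + 6y3 + 14y4 + 5y5

Subject to:
  C1: -2y2 - y3 - 2y4 - 4y5 ≤ -2
  C2: -y1 - y2 - 2y4 - y5 ≤ -4
  y1, y2, y3, y4, y5 ≥ 0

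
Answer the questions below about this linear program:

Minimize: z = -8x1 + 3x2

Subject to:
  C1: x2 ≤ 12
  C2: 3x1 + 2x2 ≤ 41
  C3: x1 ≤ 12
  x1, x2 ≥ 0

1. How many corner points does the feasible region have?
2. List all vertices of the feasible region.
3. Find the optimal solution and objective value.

1. 5
2. (0, 0), (12, 0), (12, 2.5), (5.667, 12), (0, 12)
3. x1 = 12, x2 = 0, z = -96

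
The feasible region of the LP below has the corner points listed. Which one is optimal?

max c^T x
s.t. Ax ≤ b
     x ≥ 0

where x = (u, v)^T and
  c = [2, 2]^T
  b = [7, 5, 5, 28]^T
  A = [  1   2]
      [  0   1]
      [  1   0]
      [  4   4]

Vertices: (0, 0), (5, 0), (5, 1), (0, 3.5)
Evaluating z = 2u + 2v at each vertex:
  (0, 0): z = 0
  (5, 0): z = 10
  (5, 1): z = 12
  (0, 3.5): z = 7

The largest value is z = 12, attained at (5, 1).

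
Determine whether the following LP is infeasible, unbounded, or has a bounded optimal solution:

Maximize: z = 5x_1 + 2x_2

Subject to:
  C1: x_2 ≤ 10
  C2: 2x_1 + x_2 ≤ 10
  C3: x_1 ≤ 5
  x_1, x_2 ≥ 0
The point (5, 0) satisfies every constraint, so the LP is feasible; the constraints give x_1 ≤ 5 and x_2 ≤ 10, which with x_1, x_2 ≥ 0 keep the feasible region inside a bounded box. A feasible, bounded LP attains a finite optimum at a vertex.

The LP has an optimal solution: (5, 0) with z = 25.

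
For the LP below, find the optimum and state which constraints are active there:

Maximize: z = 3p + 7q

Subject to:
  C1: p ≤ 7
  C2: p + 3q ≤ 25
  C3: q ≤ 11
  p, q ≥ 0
Optimal: p = 7, q = 6
Slack at optimum:
  C1: slack = 0 (binding)
  C2: slack = 0 (binding)
  C3: slack = 5
  p ≥ 0: p = 7
  q ≥ 0: q = 6
Binding constraints: C1, C2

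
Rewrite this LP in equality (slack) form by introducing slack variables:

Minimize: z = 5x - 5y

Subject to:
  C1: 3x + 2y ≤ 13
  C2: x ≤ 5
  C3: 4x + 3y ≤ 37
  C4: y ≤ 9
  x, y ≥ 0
min z = 5x - 5y

s.t.
  3x + 2y + s1 = 13
  x + s2 = 5
  4x + 3y + s3 = 37
  y + s4 = 9
  x, y, s1, s2, s3, s4 ≥ 0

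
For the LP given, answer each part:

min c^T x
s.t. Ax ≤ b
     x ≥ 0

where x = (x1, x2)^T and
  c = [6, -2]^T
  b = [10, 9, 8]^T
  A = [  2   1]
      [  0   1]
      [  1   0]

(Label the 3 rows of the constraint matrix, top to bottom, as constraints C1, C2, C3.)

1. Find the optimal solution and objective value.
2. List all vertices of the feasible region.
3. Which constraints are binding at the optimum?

1. x1 = 0, x2 = 9, z = -18
2. (0, 0), (5, 0), (0.5, 9), (0, 9)
3. C2, x1 ≥ 0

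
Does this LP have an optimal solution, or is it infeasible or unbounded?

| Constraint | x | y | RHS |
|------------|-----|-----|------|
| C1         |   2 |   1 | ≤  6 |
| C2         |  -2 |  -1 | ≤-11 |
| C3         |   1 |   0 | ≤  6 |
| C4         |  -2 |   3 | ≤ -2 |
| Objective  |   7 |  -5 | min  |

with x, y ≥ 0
C1 requires 2x + y ≤ 6, while C2 (-2x - y ≤ -11) is equivalent to 2x + y ≥ 11. Together they would need 11 ≤ 2x + y ≤ 6, which is impossible since 11 > 6. No point satisfies all constraints.

Infeasible — the constraint set is empty.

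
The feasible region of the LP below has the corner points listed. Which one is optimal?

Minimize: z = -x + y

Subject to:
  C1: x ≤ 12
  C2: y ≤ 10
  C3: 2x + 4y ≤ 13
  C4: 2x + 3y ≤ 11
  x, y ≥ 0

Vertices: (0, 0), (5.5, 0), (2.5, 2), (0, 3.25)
Evaluating z = -x + y at each vertex:
  (0, 0): z = 0
  (5.5, 0): z = -5.5
  (2.5, 2): z = -0.5
  (0, 3.25): z = 3.25

The smallest value is z = -5.5, attained at (5.5, 0).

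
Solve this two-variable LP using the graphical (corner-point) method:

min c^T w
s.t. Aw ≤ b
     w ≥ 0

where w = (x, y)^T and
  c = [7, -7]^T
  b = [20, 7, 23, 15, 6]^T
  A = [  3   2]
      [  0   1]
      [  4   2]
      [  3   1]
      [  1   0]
Each vertex is the intersection of two constraint boundaries that also satisfies all remaining constraints:
  x = 0 and y = 0 → (0, 0)
  3x + y = 15 and y = 0 → (5, 0)
  4x + 2y = 23 and 3x + y = 15 → (3.5, 4.5)
  3x + 2y = 20 and 4x + 2y = 23 → (3, 5.5)
  3x + 2y = 20 and y = 7 → (2, 7)
  y = 7 and x = 0 → (0, 7)

Evaluating z = 7x - 7y at each vertex:
  (0, 0): z = 0
  (5, 0): z = 35
  (3.5, 4.5): z = -7
  (3, 5.5): z = -17.5
  (2, 7): z = -35
  (0, 7): z = -49

The minimum is at (0, 7) with z = -49.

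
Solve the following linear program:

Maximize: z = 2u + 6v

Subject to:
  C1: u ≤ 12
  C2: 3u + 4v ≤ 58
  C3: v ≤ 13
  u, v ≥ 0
Each vertex is the intersection of two constraint boundaries that also satisfies all remaining constraints:
  u = 0 and v = 0 → (0, 0)
  u = 12 and v = 0 → (12, 0)
  u = 12 and 3u + 4v = 58 → (12, 5.5)
  3u + 4v = 58 and v = 13 → (2, 13)
  v = 13 and u = 0 → (0, 13)

Evaluating z = 2u + 6v at each vertex:
  (0, 0): z = 0
  (12, 0): z = 24
  (12, 5.5): z = 57
  (2, 13): z = 82
  (0, 13): z = 78

The maximum is at (2, 13) with z = 82.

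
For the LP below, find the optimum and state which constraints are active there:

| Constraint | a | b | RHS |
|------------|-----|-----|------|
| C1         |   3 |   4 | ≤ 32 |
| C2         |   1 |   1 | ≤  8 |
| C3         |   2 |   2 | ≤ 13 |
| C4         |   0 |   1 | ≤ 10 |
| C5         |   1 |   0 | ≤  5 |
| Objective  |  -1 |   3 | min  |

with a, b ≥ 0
Optimal: a = 5, b = 0
Slack at optimum:
  C1: slack = 17
  C2: slack = 3
  C3: slack = 3
  C4: slack = 10
  C5: slack = 0 (binding)
  a ≥ 0: a = 5
  b ≥ 0: b = 0 (binding)
Binding constraints: C5, b ≥ 0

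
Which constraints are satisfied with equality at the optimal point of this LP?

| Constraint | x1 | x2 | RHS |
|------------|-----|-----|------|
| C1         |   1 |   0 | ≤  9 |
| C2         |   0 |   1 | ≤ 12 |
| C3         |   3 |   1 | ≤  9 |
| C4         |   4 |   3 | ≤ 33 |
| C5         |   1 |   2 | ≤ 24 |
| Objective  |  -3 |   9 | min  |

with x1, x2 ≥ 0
Optimal: x1 = 3, x2 = 0
Slack at optimum:
  C1: slack = 6
  C2: slack = 12
  C3: slack = 0 (binding)
  C4: slack = 21
  C5: slack = 21
  x1 ≥ 0: x1 = 3
  x2 ≥ 0: x2 = 0 (binding)
Binding constraints: C3, x2 ≥ 0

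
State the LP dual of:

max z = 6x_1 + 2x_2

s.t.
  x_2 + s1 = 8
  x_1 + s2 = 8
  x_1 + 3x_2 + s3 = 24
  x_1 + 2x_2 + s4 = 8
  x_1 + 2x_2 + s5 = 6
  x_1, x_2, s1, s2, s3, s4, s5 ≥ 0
Minimize: z = 8y1 + 8y2 + 24y3 + 8y4 + 6y5

Subject to:
  C1: -y2 - y3 - y4 - y5 ≤ -6
  C2: -y1 - 3y3 - 2y4 - 2y5 ≤ -2
  y1, y2, y3, y4, y5 ≥ 0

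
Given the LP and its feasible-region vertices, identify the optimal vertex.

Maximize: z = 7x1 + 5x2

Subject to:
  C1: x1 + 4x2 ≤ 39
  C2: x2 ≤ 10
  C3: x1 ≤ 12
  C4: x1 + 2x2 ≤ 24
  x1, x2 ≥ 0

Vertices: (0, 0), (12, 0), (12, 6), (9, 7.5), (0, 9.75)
Evaluating z = 7x1 + 5x2 at each vertex:
  (0, 0): z = 0
  (12, 0): z = 84
  (12, 6): z = 114
  (9, 7.5): z = 100.5
  (0, 9.75): z = 48.75

The largest value is z = 114, attained at (12, 6).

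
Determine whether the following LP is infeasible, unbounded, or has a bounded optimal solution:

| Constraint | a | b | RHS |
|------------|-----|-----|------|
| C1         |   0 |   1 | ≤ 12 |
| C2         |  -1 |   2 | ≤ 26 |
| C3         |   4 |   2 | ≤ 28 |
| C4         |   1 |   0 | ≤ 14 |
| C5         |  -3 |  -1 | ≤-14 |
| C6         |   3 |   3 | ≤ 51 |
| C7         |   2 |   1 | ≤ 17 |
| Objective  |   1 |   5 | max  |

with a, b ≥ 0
The point (1, 12) satisfies every constraint, so the LP is feasible; the constraints give a ≤ 14 and b ≤ 12, which with a, b ≥ 0 keep the feasible region inside a bounded box. A feasible, bounded LP attains a finite optimum at a vertex.

Evaluating z = a + 5b at each vertex:
  (4.667, 0): z = 4.667
  (7, 0): z = 7
  (1, 12): z = 61
  (0.6667, 12): z = 60.67

Bounded optimum: z* = 61 at (1, 12).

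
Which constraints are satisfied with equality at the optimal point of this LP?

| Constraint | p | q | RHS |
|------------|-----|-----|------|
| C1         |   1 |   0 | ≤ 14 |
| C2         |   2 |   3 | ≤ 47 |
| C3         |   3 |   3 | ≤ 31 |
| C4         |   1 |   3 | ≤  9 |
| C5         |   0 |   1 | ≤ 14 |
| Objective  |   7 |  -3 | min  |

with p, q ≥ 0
Optimal: p = 0, q = 3
Slack at optimum:
  C1: slack = 14
  C2: slack = 38
  C3: slack = 22
  C4: slack = 0 (binding)
  C5: slack = 11
  p ≥ 0: p = 0 (binding)
  q ≥ 0: q = 3
Binding constraints: C4, p ≥ 0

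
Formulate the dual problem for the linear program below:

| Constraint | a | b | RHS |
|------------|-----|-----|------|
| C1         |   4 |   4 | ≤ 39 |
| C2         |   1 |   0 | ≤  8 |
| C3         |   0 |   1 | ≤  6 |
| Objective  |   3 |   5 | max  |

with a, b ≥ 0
Minimize: z = 39y1 + 8y2 + 6y3

Subject to:
  C1: -4y1 - y2 ≤ -3
  C2: -4y1 - y3 ≤ -5
  y1, y2, y3 ≥ 0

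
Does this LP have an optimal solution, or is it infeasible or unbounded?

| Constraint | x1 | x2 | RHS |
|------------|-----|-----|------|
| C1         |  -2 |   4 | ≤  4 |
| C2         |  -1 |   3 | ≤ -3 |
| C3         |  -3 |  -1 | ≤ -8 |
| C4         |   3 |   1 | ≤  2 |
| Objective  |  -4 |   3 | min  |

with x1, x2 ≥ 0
C4 requires 3x1 + x2 ≤ 2, while C3 (-3x1 - x2 ≤ -8) is equivalent to 3x1 + x2 ≥ 8. Together they would need 8 ≤ 3x1 + x2 ≤ 2, which is impossible since 8 > 2. No point satisfies all constraints.

Infeasible: no point satisfies all constraints simultaneously.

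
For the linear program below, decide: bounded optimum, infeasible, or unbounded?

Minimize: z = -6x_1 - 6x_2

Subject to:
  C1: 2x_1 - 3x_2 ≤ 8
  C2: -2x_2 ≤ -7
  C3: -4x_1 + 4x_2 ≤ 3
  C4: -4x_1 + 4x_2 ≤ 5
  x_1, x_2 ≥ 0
Feasible point: (4, 4) satisfies every constraint, so the LP is feasible.
Direction d = (1, 1): for each constraint row a, a·d ≤ 0 —
  (2)(1) + (-3)(1) = -1 ≤ 0
  (0)(1) + (-2)(1) = -2 ≤ 0
  (-4)(1) + (4)(1) = 0 ≤ 0
  (-4)(1) + (4)(1) = 0 ≤ 0
and d ≥ 0, so (4, 4) + t·d stays feasible for every t ≥ 0. Along this ray z = -6x_1 - 6x_2 changes by -12 per unit t, so z → −∞.

Unbounded — the objective can decrease without bound over the feasible region.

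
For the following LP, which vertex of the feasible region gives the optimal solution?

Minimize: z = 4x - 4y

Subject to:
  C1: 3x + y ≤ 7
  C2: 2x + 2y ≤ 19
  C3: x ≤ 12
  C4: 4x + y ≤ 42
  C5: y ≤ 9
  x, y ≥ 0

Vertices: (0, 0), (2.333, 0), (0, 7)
Evaluating z = 4x - 4y at each vertex:
  (0, 0): z = 0
  (2.333, 0): z = 9.333
  (0, 7): z = -28

The smallest value is z = -28, attained at (0, 7).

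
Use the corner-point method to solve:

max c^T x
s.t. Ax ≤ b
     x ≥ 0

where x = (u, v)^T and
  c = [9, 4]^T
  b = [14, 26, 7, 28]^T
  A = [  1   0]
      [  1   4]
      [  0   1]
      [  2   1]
u = 14, v = 0, z = 126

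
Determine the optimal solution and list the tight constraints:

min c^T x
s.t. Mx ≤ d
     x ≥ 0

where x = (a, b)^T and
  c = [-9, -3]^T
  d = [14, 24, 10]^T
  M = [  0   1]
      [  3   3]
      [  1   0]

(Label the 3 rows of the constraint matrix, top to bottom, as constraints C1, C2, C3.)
Optimal: a = 8, b = 0
Slack at optimum:
  C1: slack = 14
  C2: slack = 0 (binding)
  C3: slack = 2
  a ≥ 0: a = 8
  b ≥ 0: b = 0 (binding)
Binding constraints: C2, b ≥ 0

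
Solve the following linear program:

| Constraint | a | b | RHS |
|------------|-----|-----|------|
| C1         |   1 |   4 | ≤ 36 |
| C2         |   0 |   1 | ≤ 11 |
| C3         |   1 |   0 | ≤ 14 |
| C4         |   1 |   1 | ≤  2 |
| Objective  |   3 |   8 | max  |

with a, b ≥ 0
Each vertex is the intersection of two constraint boundaries that also satisfies all remaining constraints:
  a = 0 and b = 0 → (0, 0)
  a + b = 2 and b = 0 → (2, 0)
  a + b = 2 and a = 0 → (0, 2)

Evaluating z = 3a + 8b at each vertex:
  (0, 0): z = 0
  (2, 0): z = 6
  (0, 2): z = 16

The maximum is at (0, 2) with z = 16.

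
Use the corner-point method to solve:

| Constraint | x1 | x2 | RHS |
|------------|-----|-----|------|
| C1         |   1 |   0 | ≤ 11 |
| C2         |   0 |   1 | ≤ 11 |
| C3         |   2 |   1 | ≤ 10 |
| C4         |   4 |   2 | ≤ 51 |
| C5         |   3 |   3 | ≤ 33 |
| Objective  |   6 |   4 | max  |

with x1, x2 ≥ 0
Each vertex is the intersection of two constraint boundaries that also satisfies all remaining constraints:
  x1 = 0 and x2 = 0 → (0, 0)
  2x1 + x2 = 10 and x2 = 0 → (5, 0)
  2x1 + x2 = 10 and x1 = 0 → (0, 10)

Evaluating z = 6x1 + 4x2 at each vertex:
  (0, 0): z = 0
  (5, 0): z = 30
  (0, 10): z = 40

The maximum is at (0, 10) with z = 40.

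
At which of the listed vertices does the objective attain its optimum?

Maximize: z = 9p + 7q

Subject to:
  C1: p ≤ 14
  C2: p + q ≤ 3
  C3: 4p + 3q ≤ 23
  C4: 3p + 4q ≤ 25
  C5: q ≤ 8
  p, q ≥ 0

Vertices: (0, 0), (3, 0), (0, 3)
Evaluating z = 9p + 7q at each vertex:
  (0, 0): z = 0
  (3, 0): z = 27
  (0, 3): z = 21

The largest value is z = 27, attained at (3, 0).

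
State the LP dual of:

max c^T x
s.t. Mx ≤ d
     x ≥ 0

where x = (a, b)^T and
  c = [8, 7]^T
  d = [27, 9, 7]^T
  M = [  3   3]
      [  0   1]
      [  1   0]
Minimize: z = 27y1 + 9y2 + 7y3

Subject to:
  C1: -3y1 - y3 ≤ -8
  C2: -3y1 - y2 ≤ -7
  y1, y2, y3 ≥ 0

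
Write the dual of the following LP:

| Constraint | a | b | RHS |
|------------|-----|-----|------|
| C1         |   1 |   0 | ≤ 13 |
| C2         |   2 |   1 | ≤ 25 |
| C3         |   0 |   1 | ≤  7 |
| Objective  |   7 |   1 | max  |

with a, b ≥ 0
Minimize: z = 13y1 + 25y2 + 7y3

Subject to:
  C1: -y1 - 2y2 ≤ -7
  C2: -y2 - y3 ≤ -1
  y1, y2, y3 ≥ 0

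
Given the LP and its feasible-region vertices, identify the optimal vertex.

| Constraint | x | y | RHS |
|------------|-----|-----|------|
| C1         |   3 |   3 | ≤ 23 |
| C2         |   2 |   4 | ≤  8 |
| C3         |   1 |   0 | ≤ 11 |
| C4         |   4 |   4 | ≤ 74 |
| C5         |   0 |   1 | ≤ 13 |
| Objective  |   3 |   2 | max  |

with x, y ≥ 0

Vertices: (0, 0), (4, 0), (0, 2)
Evaluating z = 3x + 2y at each vertex:
  (0, 0): z = 0
  (4, 0): z = 12
  (0, 2): z = 4

The largest value is z = 12, attained at (4, 0).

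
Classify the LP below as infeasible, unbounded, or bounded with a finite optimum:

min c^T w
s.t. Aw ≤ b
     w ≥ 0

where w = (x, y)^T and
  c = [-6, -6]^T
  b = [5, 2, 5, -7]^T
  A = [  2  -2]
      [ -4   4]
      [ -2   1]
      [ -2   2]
One constraint requires 2x - 2y ≤ 5, while the constraint -2x + 2y ≤ -7 is equivalent to 2x - 2y ≥ 7. Together they would need 7 ≤ 2x - 2y ≤ 5, which is impossible since 7 > 5. No point satisfies all constraints.

Infeasible — the constraint set is empty.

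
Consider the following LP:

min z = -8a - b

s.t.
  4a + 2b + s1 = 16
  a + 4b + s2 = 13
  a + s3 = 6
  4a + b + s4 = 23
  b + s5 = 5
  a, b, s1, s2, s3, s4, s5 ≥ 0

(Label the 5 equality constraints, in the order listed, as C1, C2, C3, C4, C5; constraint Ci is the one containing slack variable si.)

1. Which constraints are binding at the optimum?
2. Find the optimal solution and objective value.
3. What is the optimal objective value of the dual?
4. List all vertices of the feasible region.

1. C1, b ≥ 0
2. a = 4, b = 0, z = -32
3. -32 (by strong duality, equal to the primal optimum)
4. (0, 0), (4, 0), (2.714, 2.571), (0, 3.25)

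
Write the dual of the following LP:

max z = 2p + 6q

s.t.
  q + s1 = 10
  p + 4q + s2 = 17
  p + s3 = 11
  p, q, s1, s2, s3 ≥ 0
Minimize: z = 10y1 + 17y2 + 11y3

Subject to:
  C1: -y2 - y3 ≤ -2
  C2: -y1 - 4y2 ≤ -6
  y1, y2, y3 ≥ 0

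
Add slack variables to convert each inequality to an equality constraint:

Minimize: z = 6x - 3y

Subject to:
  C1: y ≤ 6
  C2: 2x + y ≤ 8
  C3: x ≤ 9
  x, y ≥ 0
min z = 6x - 3y

s.t.
  y + s1 = 6
  2x + y + s2 = 8
  x + s3 = 9
  x, y, s1, s2, s3 ≥ 0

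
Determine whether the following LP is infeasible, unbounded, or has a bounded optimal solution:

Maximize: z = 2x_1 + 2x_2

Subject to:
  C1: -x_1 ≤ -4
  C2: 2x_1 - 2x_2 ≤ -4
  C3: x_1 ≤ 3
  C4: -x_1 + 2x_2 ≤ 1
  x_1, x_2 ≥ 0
C3 requires x_1 ≤ 3, while C1 (-x_1 ≤ -4) is equivalent to x_1 ≥ 4. Together they would need 4 ≤ x_1 ≤ 3, which is impossible since 4 > 3. No point satisfies all constraints.

Infeasible — the constraint set is empty.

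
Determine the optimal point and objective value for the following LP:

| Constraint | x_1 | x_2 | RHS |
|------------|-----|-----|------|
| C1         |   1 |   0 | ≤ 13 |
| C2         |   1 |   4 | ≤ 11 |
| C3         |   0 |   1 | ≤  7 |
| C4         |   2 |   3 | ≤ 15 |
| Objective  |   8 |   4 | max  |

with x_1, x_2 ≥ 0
Each vertex is the intersection of two constraint boundaries that also satisfies all remaining constraints:
  x_1 = 0 and x_2 = 0 → (0, 0)
  2x_1 + 3x_2 = 15 and x_2 = 0 → (7.5, 0)
  x_1 + 4x_2 = 11 and 2x_1 + 3x_2 = 15 → (5.4, 1.4)
  x_1 + 4x_2 = 11 and x_1 = 0 → (0, 2.75)

Evaluating z = 8x_1 + 4x_2 at each vertex:
  (0, 0): z = 0
  (7.5, 0): z = 60
  (5.4, 1.4): z = 48.8
  (0, 2.75): z = 11

The maximum is at (7.5, 0) with z = 60.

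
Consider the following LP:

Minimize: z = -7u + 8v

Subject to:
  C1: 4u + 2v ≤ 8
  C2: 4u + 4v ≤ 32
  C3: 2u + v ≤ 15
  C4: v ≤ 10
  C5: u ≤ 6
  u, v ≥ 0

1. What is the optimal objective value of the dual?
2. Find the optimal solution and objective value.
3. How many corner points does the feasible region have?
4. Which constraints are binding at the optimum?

1. -14 (by strong duality, equal to the primal optimum)
2. u = 2, v = 0, z = -14
3. 3
4. C1, v ≥ 0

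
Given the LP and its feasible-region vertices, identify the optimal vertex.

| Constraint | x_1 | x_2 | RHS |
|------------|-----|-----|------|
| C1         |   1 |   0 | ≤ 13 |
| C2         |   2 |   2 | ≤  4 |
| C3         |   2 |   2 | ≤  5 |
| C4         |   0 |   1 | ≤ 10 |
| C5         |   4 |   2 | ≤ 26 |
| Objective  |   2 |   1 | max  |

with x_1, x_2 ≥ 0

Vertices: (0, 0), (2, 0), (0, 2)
(2, 0) with z = 4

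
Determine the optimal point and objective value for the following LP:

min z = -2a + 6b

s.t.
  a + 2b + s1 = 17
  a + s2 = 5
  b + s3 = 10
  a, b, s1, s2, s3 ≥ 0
a = 5, b = 0, z = -10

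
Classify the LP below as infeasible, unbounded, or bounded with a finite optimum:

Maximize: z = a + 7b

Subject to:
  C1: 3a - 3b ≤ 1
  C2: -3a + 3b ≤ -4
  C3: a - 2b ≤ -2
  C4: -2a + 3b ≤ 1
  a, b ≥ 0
C1 requires 3a - 3b ≤ 1, while C2 (-3a + 3b ≤ -4) is equivalent to 3a - 3b ≥ 4. Together they would need 4 ≤ 3a - 3b ≤ 1, which is impossible since 4 > 1. No point satisfies all constraints.

Infeasible: no point satisfies all constraints simultaneously.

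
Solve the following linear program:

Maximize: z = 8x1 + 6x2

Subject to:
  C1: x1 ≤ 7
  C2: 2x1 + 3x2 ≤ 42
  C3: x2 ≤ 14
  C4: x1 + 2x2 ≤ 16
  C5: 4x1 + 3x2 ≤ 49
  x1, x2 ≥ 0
Each vertex is the intersection of two constraint boundaries that also satisfies all remaining constraints:
  x1 = 0 and x2 = 0 → (0, 0)
  x1 = 7 and x2 = 0 → (7, 0)
  x1 = 7 and x1 + 2x2 = 16 → (7, 4.5)
  x1 + 2x2 = 16 and x1 = 0 → (0, 8)

Evaluating z = 8x1 + 6x2 at each vertex:
  (0, 0): z = 0
  (7, 0): z = 56
  (7, 4.5): z = 83
  (0, 8): z = 48

The maximum is at (7, 4.5) with z = 83.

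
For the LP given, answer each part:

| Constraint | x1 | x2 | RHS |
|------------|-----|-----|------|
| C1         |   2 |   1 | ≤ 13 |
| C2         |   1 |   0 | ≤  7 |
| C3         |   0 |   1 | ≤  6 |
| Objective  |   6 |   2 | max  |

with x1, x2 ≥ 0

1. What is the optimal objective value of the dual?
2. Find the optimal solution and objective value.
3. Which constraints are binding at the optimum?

1. 39 (by strong duality, equal to the primal optimum)
2. x1 = 6.5, x2 = 0, z = 39
3. C1, x2 ≥ 0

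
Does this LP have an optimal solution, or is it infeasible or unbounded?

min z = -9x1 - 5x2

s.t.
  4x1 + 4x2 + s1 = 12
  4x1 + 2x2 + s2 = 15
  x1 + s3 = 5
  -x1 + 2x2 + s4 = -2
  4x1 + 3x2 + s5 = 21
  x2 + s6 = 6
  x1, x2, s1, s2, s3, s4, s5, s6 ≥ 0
The point (3, 0) satisfies every constraint, so the LP is feasible; the constraints give x1 ≤ 5 and x2 ≤ 6, which with x1, x2 ≥ 0 keep the feasible region inside a bounded box. A feasible, bounded LP attains a finite optimum at a vertex.

Evaluating z = -9x1 - 5x2 at each vertex:
  (2, 0): z = -18
  (3, 0): z = -27
  (2.667, 0.3333): z = -25.67

The LP has an optimal solution: (3, 0) with z = -27.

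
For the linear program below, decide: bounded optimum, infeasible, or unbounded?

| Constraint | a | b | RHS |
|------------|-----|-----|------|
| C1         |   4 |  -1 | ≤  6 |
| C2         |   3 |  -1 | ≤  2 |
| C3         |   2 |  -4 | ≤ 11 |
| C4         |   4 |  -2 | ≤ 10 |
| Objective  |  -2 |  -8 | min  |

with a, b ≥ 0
Feasible point: (0, 0) satisfies every constraint, so the LP is feasible.
Direction d = (0, 1): for each constraint row a, a·d ≤ 0 —
  (4)(0) + (-1)(1) = -1 ≤ 0
  (3)(0) + (-1)(1) = -1 ≤ 0
  (2)(0) + (-4)(1) = -4 ≤ 0
  (4)(0) + (-2)(1) = -2 ≤ 0
and d ≥ 0, so (0, 0) + t·d stays feasible for every t ≥ 0. Along this ray z = -2a - 8b changes by -8 per unit t, so z → −∞.

Unbounded — the objective can decrease without bound over the feasible region.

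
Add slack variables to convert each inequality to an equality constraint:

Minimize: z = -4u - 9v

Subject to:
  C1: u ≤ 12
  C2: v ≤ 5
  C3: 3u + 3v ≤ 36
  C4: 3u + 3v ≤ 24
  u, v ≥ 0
min z = -4u - 9v

s.t.
  u + s1 = 12
  v + s2 = 5
  3u + 3v + s3 = 36
  3u + 3v + s4 = 24
  u, v, s1, s2, s3, s4 ≥ 0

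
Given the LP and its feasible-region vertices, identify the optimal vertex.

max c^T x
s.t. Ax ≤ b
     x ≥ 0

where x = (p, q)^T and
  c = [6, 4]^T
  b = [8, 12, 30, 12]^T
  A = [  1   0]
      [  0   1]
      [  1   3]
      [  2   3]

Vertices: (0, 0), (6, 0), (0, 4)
Evaluating z = 6p + 4q at each vertex:
  (0, 0): z = 0
  (6, 0): z = 36
  (0, 4): z = 16

The largest value is z = 36, attained at (6, 0).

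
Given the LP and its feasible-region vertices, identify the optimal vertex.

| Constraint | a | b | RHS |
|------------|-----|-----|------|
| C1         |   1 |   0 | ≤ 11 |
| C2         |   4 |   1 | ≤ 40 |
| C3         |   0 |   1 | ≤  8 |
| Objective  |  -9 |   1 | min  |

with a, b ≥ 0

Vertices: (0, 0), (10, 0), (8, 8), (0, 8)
Evaluating z = -9a + b at each vertex:
  (0, 0): z = 0
  (10, 0): z = -90
  (8, 8): z = -64
  (0, 8): z = 8

The smallest value is z = -90, attained at (10, 0).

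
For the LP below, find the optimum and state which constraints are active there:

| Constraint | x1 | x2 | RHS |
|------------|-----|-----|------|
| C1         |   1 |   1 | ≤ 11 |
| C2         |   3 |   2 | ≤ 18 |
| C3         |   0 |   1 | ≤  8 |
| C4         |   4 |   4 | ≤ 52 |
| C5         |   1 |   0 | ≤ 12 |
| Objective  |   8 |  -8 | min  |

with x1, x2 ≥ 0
Optimal: x1 = 0, x2 = 8
Slack at optimum:
  C1: slack = 3
  C2: slack = 2
  C3: slack = 0 (binding)
  C4: slack = 20
  C5: slack = 12
  x1 ≥ 0: x1 = 0 (binding)
  x2 ≥ 0: x2 = 8
Binding constraints: C3, x1 ≥ 0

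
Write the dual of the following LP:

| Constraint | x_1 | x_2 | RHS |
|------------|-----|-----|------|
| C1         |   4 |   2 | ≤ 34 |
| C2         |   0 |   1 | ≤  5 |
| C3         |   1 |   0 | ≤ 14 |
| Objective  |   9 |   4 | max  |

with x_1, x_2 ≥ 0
Minimize: z = 34y1 + 5y2 + 14y3

Subject to:
  C1: -4y1 - y3 ≤ -9
  C2: -2y1 - y2 ≤ -4
  y1, y2, y3 ≥ 0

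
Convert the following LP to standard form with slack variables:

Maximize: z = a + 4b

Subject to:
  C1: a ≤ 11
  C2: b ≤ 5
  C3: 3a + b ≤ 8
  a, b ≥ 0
max z = a + 4b

s.t.
  a + s1 = 11
  b + s2 = 5
  3a + b + s3 = 8
  a, b, s1, s2, s3 ≥ 0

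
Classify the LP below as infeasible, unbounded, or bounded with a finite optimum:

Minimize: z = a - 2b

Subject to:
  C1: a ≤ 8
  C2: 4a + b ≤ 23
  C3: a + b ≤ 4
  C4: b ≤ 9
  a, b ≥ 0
The point (0, 4) satisfies every constraint, so the LP is feasible; the constraints give a ≤ 8 and b ≤ 9, which with a, b ≥ 0 keep the feasible region inside a bounded box. A feasible, bounded LP attains a finite optimum at a vertex.

The LP has an optimal solution: (0, 4) with z = -8.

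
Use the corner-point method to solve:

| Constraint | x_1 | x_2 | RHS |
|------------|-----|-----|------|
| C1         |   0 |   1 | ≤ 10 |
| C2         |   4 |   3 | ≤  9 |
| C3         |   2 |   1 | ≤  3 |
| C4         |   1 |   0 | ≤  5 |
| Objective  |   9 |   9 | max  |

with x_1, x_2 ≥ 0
Each vertex is the intersection of two constraint boundaries that also satisfies all remaining constraints:
  x_1 = 0 and x_2 = 0 → (0, 0)
  2x_1 + x_2 = 3 and x_2 = 0 → (1.5, 0)
  4x_1 + 3x_2 = 9 and 2x_1 + x_2 = 3 → (0, 3)

Evaluating z = 9x_1 + 9x_2 at each vertex:
  (0, 0): z = 0
  (1.5, 0): z = 13.5
  (0, 3): z = 27

The maximum is at (0, 3) with z = 27.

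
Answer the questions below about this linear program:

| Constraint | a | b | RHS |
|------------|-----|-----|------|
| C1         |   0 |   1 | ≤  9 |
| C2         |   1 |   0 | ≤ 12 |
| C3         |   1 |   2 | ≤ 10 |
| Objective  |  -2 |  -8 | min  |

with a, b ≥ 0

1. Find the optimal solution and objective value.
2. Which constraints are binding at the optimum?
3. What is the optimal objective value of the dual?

1. a = 0, b = 5, z = -40
2. C3, a ≥ 0
3. -40 (by strong duality, equal to the primal optimum)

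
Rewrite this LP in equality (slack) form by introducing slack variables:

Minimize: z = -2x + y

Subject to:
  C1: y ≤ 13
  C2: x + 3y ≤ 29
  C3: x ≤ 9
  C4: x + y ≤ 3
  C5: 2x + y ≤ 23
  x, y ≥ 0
min z = -2x + y

s.t.
  y + s1 = 13
  x + 3y + s2 = 29
  x + s3 = 9
  x + y + s4 = 3
  2x + y + s5 = 23
  x, y, s1, s2, s3, s4, s5 ≥ 0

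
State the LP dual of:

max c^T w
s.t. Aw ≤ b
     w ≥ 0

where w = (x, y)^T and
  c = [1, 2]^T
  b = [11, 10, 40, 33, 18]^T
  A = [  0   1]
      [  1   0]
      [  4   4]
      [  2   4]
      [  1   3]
Minimize: z = 11y1 + 10y2 + 40y3 + 33y4 + 18y5

Subject to:
  C1: -y2 - 4y3 - 2y4 - y5 ≤ -1
  C2: -y1 - 4y3 - 4y4 - 3y5 ≤ -2
  y1, y2, y3, y4, y5 ≥ 0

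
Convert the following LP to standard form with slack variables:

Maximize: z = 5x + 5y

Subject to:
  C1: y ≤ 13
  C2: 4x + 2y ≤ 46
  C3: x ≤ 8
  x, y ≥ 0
max z = 5x + 5y

s.t.
  y + s1 = 13
  4x + 2y + s2 = 46
  x + s3 = 8
  x, y, s1, s2, s3 ≥ 0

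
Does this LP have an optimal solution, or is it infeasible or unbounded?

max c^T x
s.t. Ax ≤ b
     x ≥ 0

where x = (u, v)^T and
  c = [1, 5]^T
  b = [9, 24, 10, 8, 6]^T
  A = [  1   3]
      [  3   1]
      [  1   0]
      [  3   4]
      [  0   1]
The point (0, 2) satisfies every constraint, so the LP is feasible; the constraints give u ≤ 10 and v ≤ 6, which with u, v ≥ 0 keep the feasible region inside a bounded box. A feasible, bounded LP attains a finite optimum at a vertex.

Bounded optimum: z* = 10 at (0, 2).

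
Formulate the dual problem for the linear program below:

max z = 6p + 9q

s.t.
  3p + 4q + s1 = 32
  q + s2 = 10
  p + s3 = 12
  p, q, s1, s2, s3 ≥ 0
Minimize: z = 32y1 + 10y2 + 12y3

Subject to:
  C1: -3y1 - y3 ≤ -6
  C2: -4y1 - y2 ≤ -9
  y1, y2, y3 ≥ 0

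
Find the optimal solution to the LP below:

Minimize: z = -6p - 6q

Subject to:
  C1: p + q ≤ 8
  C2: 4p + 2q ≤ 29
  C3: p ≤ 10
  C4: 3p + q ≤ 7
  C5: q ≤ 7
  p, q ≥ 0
Each vertex is the intersection of two constraint boundaries that also satisfies all remaining constraints:
  p = 0 and q = 0 → (0, 0)
  3p + q = 7 and q = 0 → (2.333, 0)
  3p + q = 7 and q = 7 → (0, 7)

Evaluating z = -6p - 6q at each vertex:
  (0, 0): z = 0
  (2.333, 0): z = -14
  (0, 7): z = -42

The minimum is at (0, 7) with z = -42.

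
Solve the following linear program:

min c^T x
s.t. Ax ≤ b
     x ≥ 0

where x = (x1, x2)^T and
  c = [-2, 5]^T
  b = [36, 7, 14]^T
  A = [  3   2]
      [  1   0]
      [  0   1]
x1 = 7, x2 = 0, z = -14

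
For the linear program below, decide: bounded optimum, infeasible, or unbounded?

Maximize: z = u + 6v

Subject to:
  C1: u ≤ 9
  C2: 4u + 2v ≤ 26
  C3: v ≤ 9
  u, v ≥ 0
The point (2, 9) satisfies every constraint, so the LP is feasible; the constraints give u ≤ 9 and v ≤ 9, which with u, v ≥ 0 keep the feasible region inside a bounded box. A feasible, bounded LP attains a finite optimum at a vertex.

Evaluating z = u + 6v at each vertex:
  (0, 0): z = 0
  (6.5, 0): z = 6.5
  (2, 9): z = 56
  (0, 9): z = 54

Feasible with finite optimum z* = 56 at (2, 9).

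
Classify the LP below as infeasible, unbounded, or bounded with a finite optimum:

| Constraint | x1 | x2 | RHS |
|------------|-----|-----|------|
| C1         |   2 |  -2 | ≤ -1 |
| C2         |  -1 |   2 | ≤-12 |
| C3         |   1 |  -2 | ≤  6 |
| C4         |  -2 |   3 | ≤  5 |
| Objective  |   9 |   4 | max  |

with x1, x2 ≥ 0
C3 requires x1 - 2x2 ≤ 6, while C2 (-x1 + 2x2 ≤ -12) is equivalent to x1 - 2x2 ≥ 12. Together they would need 12 ≤ x1 - 2x2 ≤ 6, which is impossible since 12 > 6. No point satisfies all constraints.

The feasible region is empty; the LP is infeasible.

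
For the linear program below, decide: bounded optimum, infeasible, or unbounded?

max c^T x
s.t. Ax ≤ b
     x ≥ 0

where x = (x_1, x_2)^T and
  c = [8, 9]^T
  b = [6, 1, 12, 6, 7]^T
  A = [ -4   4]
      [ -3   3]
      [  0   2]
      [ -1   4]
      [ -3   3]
Feasible point: (0, 0) satisfies every constraint, so the LP is feasible.
Direction d = (1, 0): for each constraint row a, a·d ≤ 0 —
  (-4)(1) + (4)(0) = -4 ≤ 0
  (-3)(1) + (3)(0) = -3 ≤ 0
  (0)(1) + (2)(0) = 0 ≤ 0
  (-1)(1) + (4)(0) = -1 ≤ 0
  (-3)(1) + (3)(0) = -3 ≤ 0
and d ≥ 0, so (0, 0) + t·d stays feasible for every t ≥ 0. Along this ray z = 8x_1 + 9x_2 changes by 8 per unit t, so z → +∞.

The LP is unbounded; z can be made arbitrarily large.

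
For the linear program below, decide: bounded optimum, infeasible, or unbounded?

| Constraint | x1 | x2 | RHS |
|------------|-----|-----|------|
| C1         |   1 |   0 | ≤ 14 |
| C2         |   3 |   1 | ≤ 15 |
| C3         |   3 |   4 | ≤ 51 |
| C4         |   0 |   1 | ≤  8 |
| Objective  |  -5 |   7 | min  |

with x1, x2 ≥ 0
The point (5, 0) satisfies every constraint, so the LP is feasible; the constraints give x1 ≤ 14 and x2 ≤ 8, which with x1, x2 ≥ 0 keep the feasible region inside a bounded box. A feasible, bounded LP attains a finite optimum at a vertex.

Feasible with finite optimum z* = -25 at (5, 0).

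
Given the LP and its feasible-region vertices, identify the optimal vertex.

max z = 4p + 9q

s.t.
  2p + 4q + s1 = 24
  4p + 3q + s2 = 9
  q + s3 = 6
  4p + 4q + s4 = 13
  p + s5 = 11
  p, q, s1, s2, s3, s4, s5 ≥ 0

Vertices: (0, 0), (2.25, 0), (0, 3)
Evaluating z = 4p + 9q at each vertex:
  (0, 0): z = 0
  (2.25, 0): z = 9
  (0, 3): z = 27

The largest value is z = 27, attained at (0, 3).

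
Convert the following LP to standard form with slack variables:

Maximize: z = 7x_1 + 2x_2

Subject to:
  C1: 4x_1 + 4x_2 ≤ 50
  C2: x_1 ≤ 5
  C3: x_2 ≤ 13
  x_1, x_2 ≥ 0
max z = 7x_1 + 2x_2

s.t.
  4x_1 + 4x_2 + s1 = 50
  x_1 + s2 = 5
  x_2 + s3 = 13
  x_1, x_2, s1, s2, s3 ≥ 0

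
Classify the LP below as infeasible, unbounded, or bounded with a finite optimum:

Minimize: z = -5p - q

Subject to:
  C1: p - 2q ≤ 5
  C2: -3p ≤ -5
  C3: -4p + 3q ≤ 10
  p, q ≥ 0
Feasible point: (2, 0) satisfies every constraint, so the LP is feasible.
Direction d = (1, 1): for each constraint row a, a·d ≤ 0 —
  (1)(1) + (-2)(1) = -1 ≤ 0
  (-3)(1) + (0)(1) = -3 ≤ 0
  (-4)(1) + (3)(1) = -1 ≤ 0
and d ≥ 0, so (2, 0) + t·d stays feasible for every t ≥ 0. Along this ray z = -5p - q changes by -6 per unit t, so z → −∞.

Unbounded: there is a feasible ray along which z → −∞.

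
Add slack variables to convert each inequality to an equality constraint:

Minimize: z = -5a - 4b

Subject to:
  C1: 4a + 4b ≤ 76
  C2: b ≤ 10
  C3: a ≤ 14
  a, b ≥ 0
min z = -5a - 4b

s.t.
  4a + 4b + s1 = 76
  b + s2 = 10
  a + s3 = 14
  a, b, s1, s2, s3 ≥ 0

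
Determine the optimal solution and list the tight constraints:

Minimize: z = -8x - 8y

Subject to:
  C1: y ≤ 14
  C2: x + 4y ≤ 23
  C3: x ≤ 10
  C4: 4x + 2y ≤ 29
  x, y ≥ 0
Optimal: x = 5, y = 4.5
Slack at optimum:
  C1: slack = 9.5
  C2: slack = 0 (binding)
  C3: slack = 5
  C4: slack = 0 (binding)
  x ≥ 0: x = 5
  y ≥ 0: y = 4.5
Binding constraints: C2, C4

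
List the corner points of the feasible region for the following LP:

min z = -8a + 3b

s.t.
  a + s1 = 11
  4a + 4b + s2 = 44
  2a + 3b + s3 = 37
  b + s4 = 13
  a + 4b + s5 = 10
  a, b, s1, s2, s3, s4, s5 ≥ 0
Each vertex is the intersection of two constraint boundaries that also satisfies all remaining constraints:
  a = 0 and b = 0 → (0, 0)
  a + 4b = 10 and b = 0 → (10, 0)
  a + 4b = 10 and a = 0 → (0, 2.5)

Vertices: (0, 0), (10, 0), (0, 2.5)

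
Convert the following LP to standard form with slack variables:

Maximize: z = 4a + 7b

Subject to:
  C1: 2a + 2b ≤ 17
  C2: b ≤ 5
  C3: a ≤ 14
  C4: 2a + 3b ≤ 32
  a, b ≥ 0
max z = 4a + 7b

s.t.
  2a + 2b + s1 = 17
  b + s2 = 5
  a + s3 = 14
  2a + 3b + s4 = 32
  a, b, s1, s2, s3, s4 ≥ 0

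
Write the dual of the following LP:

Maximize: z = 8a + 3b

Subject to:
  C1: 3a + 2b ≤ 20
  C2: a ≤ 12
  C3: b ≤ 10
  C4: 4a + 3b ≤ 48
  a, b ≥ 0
Minimize: z = 20y1 + 12y2 + 10y3 + 48y4

Subject to:
  C1: -3y1 - y2 - 4y4 ≤ -8
  C2: -2y1 - y3 - 3y4 ≤ -3
  y1, y2, y3, y4 ≥ 0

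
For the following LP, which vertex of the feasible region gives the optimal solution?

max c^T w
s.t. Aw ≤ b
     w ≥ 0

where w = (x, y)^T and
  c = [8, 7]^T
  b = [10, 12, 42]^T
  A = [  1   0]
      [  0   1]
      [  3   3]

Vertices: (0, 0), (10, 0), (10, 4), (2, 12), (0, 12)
Evaluating z = 8x + 7y at each vertex:
  (0, 0): z = 0
  (10, 0): z = 80
  (10, 4): z = 108
  (2, 12): z = 100
  (0, 12): z = 84

The largest value is z = 108, attained at (10, 4).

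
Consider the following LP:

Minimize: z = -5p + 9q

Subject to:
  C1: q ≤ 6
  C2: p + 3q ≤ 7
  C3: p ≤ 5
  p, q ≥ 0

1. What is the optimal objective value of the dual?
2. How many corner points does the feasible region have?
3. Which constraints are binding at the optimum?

1. -25 (by strong duality, equal to the primal optimum)
2. 4
3. C3, q ≥ 0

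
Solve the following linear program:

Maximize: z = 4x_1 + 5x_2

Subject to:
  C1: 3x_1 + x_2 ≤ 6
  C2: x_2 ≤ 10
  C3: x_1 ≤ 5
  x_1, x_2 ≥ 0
Each vertex is the intersection of two constraint boundaries that also satisfies all remaining constraints:
  x_1 = 0 and x_2 = 0 → (0, 0)
  3x_1 + x_2 = 6 and x_2 = 0 → (2, 0)
  3x_1 + x_2 = 6 and x_1 = 0 → (0, 6)

Evaluating z = 4x_1 + 5x_2 at each vertex:
  (0, 0): z = 0
  (2, 0): z = 8
  (0, 6): z = 30

The maximum is at (0, 6) with z = 30.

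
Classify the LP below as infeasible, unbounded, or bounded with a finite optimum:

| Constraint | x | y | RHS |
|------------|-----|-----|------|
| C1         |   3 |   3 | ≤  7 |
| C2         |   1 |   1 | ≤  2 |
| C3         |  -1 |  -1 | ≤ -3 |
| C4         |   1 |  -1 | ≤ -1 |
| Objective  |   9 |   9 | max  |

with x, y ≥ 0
C2 requires x + y ≤ 2, while C3 (-x - y ≤ -3) is equivalent to x + y ≥ 3. Together they would need 3 ≤ x + y ≤ 2, which is impossible since 3 > 2. No point satisfies all constraints.

Infeasible — the constraint set is empty.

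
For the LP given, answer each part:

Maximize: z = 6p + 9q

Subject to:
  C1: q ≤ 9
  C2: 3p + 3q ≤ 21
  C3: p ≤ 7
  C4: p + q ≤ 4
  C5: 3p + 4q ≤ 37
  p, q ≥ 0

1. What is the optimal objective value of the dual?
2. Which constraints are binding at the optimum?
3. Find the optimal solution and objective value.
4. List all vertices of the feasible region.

1. 36 (by strong duality, equal to the primal optimum)
2. C4, p ≥ 0
3. p = 0, q = 4, z = 36
4. (0, 0), (4, 0), (0, 4)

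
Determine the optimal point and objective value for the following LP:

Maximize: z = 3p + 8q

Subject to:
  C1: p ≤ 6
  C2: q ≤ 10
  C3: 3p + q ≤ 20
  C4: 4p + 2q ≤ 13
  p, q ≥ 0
Each vertex is the intersection of two constraint boundaries that also satisfies all remaining constraints:
  p = 0 and q = 0 → (0, 0)
  4p + 2q = 13 and q = 0 → (3.25, 0)
  4p + 2q = 13 and p = 0 → (0, 6.5)

Evaluating z = 3p + 8q at each vertex:
  (0, 0): z = 0
  (3.25, 0): z = 9.75
  (0, 6.5): z = 52

The maximum is at (0, 6.5) with z = 52.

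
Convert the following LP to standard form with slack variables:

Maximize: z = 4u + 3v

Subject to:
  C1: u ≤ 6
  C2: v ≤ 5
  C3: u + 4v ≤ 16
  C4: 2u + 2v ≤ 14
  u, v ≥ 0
max z = 4u + 3v

s.t.
  u + s1 = 6
  v + s2 = 5
  u + 4v + s3 = 16
  2u + 2v + s4 = 14
  u, v, s1, s2, s3, s4 ≥ 0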